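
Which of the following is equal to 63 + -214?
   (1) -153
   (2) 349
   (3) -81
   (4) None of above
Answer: 4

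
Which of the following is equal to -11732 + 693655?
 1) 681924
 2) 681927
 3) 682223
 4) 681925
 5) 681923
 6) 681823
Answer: 5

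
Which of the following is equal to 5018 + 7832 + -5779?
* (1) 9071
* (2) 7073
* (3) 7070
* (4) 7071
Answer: 4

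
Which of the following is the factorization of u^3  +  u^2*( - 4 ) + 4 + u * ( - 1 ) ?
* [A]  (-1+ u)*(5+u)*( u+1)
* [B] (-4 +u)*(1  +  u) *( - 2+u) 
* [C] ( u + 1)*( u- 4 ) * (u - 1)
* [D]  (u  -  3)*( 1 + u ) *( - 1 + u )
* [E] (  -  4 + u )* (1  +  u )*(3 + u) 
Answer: C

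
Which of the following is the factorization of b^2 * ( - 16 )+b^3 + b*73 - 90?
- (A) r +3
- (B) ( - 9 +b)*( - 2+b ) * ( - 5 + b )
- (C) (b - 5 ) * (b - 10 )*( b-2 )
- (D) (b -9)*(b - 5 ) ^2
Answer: B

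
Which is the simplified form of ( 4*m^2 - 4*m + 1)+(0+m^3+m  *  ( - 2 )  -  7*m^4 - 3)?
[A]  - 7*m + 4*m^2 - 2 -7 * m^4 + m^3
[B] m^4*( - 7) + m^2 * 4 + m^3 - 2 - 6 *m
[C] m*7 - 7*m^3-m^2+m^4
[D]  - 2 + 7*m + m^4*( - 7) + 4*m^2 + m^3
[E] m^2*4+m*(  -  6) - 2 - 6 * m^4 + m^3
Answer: B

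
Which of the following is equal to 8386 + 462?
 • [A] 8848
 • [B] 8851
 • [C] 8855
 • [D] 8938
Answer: A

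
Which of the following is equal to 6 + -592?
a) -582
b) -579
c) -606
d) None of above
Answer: d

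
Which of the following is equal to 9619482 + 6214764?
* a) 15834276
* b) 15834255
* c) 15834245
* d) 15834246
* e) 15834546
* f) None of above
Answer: d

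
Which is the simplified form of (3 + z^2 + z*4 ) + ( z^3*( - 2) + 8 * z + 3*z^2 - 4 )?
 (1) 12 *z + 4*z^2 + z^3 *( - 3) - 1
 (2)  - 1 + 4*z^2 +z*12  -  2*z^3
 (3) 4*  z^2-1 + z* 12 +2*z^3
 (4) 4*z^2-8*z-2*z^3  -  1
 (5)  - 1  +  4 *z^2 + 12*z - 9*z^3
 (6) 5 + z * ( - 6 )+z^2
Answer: 2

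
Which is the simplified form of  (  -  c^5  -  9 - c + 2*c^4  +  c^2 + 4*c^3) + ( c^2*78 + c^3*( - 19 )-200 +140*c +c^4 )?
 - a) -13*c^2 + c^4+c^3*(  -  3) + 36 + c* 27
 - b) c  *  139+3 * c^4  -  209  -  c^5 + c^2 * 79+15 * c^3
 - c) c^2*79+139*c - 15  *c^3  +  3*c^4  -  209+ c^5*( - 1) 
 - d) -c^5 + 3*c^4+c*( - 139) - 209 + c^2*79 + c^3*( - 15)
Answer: c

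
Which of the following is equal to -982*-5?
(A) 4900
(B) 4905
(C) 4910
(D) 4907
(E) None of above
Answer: C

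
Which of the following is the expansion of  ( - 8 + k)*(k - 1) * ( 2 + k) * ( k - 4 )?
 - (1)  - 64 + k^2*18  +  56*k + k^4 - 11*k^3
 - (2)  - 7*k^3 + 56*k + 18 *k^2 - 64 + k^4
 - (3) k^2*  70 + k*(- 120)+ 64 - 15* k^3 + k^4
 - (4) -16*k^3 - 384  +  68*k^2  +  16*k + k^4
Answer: 1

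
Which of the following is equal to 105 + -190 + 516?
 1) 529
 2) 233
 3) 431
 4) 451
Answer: 3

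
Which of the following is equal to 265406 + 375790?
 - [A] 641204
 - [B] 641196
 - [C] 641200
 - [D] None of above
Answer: B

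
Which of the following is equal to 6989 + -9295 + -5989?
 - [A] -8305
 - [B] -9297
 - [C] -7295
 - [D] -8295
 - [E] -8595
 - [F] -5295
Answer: D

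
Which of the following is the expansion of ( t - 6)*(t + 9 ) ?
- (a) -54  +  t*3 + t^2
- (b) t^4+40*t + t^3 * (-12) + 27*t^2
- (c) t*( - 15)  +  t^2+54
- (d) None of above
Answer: a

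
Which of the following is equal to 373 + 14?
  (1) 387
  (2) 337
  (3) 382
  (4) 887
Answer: 1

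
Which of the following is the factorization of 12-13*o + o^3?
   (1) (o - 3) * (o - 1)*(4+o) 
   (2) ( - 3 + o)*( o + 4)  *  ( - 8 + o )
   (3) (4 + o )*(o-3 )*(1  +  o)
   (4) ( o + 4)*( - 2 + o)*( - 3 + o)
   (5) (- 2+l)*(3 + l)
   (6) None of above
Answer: 1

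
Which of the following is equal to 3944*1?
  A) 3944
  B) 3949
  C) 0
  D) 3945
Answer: A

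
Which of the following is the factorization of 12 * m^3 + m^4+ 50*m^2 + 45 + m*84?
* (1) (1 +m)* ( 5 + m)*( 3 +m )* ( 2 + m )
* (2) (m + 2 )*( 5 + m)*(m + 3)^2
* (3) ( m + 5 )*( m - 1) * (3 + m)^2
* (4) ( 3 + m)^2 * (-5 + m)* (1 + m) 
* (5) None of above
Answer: 5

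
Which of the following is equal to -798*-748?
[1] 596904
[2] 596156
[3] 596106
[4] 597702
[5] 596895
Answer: 1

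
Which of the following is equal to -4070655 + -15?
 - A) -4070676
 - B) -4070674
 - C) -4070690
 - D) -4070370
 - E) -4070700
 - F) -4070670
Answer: F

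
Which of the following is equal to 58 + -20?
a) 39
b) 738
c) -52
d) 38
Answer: d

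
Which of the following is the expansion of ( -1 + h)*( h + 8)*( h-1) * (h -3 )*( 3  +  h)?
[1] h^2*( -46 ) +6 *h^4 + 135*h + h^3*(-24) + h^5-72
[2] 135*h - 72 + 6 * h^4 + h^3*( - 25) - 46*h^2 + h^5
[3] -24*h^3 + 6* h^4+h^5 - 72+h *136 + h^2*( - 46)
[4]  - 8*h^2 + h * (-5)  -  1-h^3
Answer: 1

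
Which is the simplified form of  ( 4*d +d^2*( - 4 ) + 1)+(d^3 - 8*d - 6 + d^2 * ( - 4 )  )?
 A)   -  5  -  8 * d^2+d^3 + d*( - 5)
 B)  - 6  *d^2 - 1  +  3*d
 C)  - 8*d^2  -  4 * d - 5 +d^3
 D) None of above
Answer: C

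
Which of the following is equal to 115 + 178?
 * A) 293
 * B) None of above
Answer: A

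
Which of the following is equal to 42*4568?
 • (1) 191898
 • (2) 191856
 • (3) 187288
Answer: 2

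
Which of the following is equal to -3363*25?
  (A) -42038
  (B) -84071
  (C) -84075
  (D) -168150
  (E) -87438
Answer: C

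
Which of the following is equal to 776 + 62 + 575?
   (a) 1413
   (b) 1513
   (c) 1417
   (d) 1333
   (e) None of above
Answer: a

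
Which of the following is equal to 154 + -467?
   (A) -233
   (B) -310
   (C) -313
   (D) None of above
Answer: C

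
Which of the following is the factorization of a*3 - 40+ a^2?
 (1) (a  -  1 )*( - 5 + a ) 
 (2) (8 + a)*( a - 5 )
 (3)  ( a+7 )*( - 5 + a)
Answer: 2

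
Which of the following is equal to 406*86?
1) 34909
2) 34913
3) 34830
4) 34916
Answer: 4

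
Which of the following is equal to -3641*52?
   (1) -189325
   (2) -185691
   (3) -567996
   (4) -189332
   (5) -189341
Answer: 4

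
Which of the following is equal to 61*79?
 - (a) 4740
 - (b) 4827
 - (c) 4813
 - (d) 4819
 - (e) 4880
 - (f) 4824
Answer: d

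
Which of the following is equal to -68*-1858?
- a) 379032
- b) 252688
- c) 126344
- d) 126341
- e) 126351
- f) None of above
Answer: c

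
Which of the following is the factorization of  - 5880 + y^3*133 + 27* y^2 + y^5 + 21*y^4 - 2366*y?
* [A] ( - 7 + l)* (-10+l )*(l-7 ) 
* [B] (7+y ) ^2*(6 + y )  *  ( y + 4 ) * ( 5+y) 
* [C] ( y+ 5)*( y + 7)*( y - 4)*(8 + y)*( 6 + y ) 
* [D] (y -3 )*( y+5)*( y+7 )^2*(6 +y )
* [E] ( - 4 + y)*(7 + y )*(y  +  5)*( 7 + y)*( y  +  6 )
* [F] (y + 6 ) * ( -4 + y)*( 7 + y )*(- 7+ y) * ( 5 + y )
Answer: E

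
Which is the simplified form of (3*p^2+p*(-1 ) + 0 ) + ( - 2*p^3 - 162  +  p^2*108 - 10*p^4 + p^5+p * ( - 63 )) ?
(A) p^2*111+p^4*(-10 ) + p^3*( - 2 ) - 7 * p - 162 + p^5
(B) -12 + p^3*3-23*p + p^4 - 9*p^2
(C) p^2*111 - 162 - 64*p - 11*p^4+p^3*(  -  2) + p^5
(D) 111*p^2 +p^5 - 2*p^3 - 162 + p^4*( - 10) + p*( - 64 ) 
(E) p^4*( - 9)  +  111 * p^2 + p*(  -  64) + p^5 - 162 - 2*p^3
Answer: D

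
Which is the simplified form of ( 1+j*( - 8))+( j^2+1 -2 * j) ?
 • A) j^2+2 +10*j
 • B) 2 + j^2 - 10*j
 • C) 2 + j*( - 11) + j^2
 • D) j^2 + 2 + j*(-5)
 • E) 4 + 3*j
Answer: B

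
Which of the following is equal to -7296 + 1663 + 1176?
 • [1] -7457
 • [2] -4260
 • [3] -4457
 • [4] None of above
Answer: 3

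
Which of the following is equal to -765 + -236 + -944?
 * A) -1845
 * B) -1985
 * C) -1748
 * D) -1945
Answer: D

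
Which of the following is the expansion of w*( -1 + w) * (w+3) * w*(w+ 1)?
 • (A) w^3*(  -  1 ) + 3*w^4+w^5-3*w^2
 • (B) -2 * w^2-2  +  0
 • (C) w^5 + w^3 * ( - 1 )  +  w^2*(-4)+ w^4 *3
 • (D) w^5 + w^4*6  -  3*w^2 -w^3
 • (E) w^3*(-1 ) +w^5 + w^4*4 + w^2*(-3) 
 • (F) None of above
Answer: A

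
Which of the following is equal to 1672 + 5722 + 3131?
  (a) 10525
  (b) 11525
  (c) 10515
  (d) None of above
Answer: a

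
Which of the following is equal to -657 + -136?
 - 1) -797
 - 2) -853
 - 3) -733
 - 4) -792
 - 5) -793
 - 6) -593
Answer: 5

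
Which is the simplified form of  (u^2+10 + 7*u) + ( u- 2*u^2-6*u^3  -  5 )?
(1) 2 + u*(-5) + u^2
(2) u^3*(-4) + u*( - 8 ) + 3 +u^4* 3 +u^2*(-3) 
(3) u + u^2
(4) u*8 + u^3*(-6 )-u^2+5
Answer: 4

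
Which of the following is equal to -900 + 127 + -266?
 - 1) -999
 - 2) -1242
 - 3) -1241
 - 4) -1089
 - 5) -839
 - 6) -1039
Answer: 6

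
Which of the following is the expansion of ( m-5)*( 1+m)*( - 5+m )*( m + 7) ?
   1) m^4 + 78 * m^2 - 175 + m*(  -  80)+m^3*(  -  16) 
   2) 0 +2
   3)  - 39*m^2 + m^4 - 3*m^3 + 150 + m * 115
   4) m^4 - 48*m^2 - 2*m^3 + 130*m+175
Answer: 4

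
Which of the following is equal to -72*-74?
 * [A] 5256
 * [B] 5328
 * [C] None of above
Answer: B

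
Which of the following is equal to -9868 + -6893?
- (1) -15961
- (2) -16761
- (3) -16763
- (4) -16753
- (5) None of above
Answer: 2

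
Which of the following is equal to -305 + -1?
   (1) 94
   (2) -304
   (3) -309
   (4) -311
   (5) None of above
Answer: 5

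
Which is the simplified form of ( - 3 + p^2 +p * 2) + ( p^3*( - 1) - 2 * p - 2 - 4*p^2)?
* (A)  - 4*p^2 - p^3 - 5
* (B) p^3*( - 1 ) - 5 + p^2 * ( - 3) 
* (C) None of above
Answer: B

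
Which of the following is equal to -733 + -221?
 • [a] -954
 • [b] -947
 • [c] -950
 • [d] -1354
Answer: a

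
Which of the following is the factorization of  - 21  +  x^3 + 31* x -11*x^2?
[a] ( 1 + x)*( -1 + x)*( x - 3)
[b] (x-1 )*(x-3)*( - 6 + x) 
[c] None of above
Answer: c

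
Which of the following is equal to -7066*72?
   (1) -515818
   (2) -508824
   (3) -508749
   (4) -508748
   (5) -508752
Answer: 5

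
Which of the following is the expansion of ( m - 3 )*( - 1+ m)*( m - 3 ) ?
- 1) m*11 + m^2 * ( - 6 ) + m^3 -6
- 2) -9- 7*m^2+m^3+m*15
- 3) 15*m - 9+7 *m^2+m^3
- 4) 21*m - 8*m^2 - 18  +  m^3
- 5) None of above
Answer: 2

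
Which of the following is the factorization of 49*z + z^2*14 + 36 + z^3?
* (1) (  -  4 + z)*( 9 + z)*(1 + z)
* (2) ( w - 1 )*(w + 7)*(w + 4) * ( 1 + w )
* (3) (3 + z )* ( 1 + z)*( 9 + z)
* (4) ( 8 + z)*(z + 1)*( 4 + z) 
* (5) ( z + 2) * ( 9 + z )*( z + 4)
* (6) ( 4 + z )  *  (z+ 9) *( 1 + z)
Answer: 6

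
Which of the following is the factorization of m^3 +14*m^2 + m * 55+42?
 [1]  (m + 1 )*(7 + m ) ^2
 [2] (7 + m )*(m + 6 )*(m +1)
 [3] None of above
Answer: 2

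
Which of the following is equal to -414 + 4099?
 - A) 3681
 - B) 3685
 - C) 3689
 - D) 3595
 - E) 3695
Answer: B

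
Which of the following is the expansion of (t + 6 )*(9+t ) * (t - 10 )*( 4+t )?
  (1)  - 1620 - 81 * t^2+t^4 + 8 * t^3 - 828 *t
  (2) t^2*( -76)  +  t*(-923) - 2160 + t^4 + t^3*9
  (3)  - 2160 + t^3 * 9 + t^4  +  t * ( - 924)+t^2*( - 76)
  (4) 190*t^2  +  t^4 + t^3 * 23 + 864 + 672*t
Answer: 3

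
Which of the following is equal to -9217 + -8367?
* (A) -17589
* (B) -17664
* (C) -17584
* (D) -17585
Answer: C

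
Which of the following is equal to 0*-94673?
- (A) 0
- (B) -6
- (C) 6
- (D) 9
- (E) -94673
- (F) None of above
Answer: A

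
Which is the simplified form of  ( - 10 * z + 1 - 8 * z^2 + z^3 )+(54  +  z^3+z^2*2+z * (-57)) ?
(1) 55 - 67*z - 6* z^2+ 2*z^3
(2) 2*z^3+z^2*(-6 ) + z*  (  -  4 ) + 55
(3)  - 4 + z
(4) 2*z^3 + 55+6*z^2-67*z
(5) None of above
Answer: 1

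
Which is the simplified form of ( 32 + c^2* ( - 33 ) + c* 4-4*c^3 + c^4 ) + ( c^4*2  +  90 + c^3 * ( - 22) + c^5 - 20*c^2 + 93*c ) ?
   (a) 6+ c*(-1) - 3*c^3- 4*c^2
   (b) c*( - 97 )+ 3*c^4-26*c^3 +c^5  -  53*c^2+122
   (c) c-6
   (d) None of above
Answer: d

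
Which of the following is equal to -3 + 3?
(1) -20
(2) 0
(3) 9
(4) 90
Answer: 2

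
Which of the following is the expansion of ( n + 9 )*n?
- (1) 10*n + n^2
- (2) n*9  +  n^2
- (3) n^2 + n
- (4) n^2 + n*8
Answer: 2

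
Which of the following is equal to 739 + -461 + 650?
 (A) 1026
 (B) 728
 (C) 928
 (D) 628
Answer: C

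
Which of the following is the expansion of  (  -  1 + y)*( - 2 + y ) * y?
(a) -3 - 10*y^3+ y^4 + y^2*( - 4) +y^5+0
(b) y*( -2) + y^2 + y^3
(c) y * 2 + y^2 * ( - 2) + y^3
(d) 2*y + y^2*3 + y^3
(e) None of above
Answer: e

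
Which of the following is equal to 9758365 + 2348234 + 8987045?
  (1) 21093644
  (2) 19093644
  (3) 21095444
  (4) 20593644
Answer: 1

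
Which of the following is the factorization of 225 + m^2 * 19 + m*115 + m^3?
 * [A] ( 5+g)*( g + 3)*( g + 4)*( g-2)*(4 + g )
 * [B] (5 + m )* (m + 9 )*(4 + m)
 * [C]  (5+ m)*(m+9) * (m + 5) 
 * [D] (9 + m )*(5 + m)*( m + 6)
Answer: C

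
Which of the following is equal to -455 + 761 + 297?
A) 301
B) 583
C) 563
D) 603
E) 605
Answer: D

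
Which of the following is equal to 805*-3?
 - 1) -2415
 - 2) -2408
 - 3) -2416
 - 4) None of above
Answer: 1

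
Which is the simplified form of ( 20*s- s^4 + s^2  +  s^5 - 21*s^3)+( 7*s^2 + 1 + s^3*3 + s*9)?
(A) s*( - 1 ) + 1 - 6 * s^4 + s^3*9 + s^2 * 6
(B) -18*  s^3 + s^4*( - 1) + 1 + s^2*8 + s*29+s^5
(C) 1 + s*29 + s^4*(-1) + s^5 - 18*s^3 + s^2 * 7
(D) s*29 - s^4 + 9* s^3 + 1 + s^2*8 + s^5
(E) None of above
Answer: B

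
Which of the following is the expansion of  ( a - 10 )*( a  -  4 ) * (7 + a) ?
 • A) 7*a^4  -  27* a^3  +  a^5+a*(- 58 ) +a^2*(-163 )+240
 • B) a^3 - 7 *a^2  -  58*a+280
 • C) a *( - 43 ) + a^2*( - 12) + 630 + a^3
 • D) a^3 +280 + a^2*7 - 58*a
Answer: B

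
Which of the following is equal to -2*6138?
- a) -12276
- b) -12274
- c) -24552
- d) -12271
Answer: a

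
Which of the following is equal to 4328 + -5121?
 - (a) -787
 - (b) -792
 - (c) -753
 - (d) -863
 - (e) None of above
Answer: e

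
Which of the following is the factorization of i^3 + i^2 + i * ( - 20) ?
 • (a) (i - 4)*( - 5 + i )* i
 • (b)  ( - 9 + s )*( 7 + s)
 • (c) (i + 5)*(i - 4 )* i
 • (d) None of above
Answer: c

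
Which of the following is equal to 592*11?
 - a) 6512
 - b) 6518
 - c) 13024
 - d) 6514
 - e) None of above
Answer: a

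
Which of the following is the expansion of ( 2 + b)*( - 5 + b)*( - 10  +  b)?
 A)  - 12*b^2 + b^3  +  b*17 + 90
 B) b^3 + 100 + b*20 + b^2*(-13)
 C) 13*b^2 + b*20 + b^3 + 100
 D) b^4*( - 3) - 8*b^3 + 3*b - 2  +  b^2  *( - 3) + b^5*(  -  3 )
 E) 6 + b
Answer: B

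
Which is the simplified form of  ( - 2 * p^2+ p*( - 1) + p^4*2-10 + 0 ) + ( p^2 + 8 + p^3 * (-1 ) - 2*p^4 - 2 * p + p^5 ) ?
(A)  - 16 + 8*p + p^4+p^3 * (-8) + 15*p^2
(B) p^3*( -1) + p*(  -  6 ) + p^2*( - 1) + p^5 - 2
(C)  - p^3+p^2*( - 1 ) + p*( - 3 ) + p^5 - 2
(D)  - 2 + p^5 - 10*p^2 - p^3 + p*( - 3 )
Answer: C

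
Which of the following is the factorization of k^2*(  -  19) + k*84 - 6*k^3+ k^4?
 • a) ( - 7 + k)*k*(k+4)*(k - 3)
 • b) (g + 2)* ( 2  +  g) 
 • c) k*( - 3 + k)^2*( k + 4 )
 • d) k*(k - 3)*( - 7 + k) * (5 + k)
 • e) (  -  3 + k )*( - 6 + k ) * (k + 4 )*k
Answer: a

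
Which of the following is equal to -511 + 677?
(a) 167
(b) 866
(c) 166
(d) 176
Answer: c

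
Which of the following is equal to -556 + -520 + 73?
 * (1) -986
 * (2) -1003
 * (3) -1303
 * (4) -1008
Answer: 2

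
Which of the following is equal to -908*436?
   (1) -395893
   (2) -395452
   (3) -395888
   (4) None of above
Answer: 3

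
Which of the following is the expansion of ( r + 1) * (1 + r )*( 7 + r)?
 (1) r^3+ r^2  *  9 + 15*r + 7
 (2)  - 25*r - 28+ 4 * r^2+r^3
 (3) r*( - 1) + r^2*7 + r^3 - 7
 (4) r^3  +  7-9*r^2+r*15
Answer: 1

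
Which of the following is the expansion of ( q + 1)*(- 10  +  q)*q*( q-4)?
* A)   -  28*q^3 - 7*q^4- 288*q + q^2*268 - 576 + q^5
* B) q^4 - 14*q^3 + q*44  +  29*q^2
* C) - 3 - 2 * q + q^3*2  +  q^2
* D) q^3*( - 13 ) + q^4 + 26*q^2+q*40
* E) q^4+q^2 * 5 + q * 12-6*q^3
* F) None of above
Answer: D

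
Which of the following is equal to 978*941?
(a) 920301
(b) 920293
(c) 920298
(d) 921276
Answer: c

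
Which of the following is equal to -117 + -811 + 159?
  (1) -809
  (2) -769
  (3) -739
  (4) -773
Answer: 2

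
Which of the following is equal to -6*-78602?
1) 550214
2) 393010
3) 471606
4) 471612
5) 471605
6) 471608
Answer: 4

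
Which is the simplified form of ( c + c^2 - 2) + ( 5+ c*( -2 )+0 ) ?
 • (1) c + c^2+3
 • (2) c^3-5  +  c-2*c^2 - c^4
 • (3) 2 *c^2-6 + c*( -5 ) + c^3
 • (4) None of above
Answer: 4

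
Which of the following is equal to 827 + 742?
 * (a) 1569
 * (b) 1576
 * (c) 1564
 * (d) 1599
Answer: a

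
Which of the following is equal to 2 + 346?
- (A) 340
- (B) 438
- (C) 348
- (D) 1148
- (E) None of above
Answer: C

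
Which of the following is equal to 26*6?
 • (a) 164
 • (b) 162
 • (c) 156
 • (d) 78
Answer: c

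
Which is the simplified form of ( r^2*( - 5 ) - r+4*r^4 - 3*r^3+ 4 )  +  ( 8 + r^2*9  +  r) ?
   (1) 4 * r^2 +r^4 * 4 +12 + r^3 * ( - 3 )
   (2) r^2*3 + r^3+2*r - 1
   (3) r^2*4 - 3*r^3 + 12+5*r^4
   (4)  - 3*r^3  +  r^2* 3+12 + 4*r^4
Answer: 1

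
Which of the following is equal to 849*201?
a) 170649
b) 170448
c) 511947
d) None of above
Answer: a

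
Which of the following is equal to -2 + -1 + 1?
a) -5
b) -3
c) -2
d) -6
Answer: c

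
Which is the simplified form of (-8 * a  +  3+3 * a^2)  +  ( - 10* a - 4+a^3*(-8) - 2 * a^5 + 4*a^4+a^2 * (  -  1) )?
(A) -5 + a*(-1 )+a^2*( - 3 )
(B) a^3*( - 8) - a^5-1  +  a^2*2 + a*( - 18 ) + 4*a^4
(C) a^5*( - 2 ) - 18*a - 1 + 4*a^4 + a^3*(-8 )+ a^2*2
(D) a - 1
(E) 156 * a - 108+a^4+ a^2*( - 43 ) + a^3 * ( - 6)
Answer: C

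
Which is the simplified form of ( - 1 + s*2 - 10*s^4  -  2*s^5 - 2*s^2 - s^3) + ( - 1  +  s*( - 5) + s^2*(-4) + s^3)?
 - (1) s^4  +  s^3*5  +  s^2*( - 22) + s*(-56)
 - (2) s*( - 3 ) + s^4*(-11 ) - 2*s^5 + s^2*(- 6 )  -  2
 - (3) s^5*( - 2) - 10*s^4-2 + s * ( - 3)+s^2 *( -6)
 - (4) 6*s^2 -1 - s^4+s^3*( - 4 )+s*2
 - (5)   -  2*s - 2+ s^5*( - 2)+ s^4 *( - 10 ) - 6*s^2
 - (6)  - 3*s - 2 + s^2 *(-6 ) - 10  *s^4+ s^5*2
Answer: 3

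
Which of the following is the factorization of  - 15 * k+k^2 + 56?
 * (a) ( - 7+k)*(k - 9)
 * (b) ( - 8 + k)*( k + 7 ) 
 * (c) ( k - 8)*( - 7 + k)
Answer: c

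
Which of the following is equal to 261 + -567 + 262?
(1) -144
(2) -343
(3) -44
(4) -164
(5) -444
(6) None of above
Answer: 3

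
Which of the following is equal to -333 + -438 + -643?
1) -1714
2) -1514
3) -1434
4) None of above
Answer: 4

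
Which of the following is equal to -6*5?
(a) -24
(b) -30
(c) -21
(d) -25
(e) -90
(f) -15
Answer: b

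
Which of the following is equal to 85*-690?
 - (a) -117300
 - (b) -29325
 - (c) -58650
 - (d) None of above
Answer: c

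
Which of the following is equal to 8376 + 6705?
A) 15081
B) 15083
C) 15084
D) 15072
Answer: A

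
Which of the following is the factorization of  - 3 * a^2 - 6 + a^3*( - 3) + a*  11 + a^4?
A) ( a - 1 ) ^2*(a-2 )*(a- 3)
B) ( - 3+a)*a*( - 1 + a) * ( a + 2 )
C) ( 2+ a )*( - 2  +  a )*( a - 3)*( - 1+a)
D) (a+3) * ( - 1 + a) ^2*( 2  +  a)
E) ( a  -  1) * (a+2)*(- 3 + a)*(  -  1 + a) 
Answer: E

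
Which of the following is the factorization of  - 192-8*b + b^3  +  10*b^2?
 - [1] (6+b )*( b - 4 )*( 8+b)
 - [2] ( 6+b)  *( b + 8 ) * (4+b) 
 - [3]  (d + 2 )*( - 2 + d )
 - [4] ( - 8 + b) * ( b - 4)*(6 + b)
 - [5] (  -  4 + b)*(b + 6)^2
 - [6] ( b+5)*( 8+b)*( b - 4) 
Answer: 1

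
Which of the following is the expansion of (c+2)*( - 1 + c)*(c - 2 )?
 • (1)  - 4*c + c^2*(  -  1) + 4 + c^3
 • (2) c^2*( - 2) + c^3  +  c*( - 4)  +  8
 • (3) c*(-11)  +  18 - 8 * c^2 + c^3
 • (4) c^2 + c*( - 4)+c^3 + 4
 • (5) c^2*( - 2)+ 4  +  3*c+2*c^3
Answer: 1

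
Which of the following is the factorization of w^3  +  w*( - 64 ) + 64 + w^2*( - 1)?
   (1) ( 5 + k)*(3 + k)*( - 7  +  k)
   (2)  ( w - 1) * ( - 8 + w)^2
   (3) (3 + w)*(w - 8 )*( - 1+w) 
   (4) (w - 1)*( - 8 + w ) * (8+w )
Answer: 4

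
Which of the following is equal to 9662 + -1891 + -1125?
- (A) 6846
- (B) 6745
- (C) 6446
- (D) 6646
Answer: D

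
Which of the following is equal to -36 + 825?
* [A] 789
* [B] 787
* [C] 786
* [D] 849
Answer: A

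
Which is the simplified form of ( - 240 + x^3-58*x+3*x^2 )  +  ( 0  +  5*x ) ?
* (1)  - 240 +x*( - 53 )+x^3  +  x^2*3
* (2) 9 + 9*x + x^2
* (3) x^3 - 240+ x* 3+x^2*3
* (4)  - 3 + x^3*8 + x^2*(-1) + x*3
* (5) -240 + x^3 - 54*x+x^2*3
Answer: 1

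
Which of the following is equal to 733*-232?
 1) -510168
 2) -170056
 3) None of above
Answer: 2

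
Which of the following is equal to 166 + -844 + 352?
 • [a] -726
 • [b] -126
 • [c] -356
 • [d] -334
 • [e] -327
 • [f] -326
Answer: f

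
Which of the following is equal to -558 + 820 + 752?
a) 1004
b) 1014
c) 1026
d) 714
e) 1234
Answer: b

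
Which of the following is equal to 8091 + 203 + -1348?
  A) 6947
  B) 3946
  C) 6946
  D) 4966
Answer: C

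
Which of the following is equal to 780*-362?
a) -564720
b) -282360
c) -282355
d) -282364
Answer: b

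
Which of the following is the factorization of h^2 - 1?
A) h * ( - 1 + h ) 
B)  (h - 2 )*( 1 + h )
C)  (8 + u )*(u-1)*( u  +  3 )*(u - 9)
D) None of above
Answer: D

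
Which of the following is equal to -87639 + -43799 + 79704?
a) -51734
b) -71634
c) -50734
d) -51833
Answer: a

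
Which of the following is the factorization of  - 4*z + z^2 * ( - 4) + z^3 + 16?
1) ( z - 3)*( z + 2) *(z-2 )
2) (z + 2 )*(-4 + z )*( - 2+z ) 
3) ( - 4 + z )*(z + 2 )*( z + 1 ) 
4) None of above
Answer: 2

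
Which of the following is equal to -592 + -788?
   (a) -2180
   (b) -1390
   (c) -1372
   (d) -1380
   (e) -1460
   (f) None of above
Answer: d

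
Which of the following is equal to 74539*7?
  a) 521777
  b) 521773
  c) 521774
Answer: b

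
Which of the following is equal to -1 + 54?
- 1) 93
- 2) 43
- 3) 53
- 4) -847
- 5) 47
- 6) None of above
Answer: 3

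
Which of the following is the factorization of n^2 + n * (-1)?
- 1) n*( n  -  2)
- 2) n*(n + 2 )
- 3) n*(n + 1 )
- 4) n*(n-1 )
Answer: 4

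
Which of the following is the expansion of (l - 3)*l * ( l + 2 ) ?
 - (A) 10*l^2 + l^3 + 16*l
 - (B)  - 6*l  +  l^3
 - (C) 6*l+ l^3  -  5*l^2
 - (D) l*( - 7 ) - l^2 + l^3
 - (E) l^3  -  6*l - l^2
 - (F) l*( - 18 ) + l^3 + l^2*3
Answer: E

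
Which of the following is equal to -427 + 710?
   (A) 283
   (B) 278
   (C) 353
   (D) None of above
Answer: A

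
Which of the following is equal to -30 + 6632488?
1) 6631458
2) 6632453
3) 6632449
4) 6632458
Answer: 4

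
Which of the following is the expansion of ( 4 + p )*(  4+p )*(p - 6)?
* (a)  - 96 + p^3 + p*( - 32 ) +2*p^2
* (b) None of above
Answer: a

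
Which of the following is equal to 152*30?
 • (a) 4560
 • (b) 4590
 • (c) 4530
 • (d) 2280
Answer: a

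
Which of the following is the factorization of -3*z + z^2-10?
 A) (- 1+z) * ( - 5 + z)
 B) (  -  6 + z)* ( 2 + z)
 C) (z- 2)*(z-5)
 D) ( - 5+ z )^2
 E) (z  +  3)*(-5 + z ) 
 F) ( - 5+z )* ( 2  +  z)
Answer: F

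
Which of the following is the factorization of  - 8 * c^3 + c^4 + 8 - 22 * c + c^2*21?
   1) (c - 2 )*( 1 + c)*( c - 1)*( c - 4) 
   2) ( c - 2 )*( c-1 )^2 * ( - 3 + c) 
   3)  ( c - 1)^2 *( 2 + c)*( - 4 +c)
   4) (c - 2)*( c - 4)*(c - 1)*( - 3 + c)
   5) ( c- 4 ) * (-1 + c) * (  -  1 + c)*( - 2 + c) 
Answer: 5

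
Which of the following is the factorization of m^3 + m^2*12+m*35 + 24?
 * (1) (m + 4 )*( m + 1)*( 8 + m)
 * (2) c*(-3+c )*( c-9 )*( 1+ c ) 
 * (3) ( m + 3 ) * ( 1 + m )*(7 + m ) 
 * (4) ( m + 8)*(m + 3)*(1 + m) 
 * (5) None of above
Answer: 4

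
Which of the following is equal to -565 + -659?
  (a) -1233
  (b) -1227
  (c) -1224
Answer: c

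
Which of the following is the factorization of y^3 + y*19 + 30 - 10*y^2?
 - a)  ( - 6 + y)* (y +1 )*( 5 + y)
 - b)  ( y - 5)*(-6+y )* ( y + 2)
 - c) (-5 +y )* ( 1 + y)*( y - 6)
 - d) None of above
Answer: c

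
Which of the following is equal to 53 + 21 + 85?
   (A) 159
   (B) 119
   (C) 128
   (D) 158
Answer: A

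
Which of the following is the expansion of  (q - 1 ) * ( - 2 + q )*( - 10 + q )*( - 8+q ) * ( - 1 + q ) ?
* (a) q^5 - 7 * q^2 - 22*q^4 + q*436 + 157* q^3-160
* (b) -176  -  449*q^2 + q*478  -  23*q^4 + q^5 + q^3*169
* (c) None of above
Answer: c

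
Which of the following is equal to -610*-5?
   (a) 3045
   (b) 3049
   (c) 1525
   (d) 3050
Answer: d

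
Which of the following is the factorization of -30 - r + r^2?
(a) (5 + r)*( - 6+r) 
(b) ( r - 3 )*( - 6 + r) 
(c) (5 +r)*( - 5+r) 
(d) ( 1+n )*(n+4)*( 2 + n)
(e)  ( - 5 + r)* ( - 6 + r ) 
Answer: a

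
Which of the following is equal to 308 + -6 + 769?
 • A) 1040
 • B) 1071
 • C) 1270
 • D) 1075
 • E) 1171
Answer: B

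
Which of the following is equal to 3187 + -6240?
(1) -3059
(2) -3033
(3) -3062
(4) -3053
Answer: 4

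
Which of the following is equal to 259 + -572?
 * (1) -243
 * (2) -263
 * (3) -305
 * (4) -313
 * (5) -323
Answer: 4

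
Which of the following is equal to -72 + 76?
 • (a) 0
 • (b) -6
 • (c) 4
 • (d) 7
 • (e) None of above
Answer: c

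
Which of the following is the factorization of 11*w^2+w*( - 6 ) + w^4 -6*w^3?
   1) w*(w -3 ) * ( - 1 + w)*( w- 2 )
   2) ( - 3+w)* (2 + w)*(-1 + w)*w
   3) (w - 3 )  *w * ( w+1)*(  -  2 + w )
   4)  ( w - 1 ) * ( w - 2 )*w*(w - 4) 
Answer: 1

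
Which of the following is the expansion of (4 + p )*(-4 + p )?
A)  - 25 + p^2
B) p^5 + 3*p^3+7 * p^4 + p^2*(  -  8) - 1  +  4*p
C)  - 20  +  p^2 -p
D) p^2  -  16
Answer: D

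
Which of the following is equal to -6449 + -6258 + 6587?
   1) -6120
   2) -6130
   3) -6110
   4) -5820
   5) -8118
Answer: 1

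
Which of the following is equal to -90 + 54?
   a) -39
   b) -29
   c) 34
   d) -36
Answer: d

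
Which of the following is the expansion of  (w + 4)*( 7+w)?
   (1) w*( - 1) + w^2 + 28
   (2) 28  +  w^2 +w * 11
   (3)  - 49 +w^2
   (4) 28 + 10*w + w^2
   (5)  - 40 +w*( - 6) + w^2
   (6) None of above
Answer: 2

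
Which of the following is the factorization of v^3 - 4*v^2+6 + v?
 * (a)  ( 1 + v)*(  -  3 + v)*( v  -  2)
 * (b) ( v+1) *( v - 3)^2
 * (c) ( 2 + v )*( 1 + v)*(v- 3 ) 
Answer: a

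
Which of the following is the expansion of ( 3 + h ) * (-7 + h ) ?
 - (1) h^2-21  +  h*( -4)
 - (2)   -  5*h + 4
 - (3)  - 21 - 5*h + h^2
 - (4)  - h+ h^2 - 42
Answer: 1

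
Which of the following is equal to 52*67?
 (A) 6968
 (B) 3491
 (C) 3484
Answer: C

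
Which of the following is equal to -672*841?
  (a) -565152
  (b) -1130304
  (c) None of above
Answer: a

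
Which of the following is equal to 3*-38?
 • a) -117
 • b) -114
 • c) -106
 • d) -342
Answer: b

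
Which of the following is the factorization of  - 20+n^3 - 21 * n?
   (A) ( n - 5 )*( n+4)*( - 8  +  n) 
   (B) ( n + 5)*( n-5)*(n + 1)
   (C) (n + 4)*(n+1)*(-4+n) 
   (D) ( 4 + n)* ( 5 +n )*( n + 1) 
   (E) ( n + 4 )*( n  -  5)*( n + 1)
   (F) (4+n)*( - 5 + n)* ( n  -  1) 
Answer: E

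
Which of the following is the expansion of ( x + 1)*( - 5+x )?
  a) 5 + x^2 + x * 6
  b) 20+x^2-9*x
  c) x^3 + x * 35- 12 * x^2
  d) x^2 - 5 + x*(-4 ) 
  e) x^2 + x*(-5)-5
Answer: d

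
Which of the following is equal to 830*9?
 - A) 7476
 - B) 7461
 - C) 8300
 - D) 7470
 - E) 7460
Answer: D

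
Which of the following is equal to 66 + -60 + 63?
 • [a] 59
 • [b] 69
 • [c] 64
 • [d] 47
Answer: b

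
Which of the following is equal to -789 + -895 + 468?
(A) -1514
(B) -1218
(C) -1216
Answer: C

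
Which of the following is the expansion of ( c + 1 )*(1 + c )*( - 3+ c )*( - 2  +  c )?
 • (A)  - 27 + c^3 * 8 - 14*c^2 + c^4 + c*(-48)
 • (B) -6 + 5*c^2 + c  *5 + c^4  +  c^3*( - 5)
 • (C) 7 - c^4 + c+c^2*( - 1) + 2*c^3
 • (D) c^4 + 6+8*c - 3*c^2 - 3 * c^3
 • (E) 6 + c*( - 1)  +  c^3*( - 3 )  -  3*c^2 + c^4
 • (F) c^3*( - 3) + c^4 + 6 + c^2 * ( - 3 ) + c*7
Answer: F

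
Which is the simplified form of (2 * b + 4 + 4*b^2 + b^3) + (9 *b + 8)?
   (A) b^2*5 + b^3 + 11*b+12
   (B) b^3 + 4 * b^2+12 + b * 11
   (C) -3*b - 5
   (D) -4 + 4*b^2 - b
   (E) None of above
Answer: B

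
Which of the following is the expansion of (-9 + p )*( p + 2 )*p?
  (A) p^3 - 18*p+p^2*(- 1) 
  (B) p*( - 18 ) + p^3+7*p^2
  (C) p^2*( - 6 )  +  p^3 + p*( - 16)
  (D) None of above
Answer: D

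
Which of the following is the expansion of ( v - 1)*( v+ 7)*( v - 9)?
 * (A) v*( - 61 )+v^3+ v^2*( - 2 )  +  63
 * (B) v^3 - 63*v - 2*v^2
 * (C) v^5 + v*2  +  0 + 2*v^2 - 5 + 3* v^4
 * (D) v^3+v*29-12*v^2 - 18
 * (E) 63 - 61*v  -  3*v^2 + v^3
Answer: E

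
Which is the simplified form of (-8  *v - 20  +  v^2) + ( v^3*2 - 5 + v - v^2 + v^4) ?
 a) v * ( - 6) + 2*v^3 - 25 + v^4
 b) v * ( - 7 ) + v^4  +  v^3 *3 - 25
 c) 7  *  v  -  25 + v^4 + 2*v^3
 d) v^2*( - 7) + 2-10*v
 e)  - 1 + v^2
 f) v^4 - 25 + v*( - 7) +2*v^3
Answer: f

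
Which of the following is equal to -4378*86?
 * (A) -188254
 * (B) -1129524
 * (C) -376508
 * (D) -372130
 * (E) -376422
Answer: C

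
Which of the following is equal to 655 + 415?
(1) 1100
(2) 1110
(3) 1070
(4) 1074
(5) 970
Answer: 3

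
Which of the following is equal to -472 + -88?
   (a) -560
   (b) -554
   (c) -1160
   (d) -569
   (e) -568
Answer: a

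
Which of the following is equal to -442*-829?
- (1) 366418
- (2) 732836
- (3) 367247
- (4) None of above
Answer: 1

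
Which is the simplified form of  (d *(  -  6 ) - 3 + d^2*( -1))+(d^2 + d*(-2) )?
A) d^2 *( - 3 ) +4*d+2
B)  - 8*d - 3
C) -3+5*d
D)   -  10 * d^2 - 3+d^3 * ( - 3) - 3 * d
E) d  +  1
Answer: B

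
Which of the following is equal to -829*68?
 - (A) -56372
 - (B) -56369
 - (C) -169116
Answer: A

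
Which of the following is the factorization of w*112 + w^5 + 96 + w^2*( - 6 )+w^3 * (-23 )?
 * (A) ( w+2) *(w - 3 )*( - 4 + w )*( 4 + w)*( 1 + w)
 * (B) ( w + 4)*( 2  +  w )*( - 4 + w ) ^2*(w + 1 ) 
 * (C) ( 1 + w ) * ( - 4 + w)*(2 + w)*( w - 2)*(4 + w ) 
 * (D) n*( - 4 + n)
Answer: A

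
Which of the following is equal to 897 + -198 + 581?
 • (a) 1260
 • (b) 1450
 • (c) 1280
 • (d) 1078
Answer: c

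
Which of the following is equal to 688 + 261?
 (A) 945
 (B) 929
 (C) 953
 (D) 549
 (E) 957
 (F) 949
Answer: F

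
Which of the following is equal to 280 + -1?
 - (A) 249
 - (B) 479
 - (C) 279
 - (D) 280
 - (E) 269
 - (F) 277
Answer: C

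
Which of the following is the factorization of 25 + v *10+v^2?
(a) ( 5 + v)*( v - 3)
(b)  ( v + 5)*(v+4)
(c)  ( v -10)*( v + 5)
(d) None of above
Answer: d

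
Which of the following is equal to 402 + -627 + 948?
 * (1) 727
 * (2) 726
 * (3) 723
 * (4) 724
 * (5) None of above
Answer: 3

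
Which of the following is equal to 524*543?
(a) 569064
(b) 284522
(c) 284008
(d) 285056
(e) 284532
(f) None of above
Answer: e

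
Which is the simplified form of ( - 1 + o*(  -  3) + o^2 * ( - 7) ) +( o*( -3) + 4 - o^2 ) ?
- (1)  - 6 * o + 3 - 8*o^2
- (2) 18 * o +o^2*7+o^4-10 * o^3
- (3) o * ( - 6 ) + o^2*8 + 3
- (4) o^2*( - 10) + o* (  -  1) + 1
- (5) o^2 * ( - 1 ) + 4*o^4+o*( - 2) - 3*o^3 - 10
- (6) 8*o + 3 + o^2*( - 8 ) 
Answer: 1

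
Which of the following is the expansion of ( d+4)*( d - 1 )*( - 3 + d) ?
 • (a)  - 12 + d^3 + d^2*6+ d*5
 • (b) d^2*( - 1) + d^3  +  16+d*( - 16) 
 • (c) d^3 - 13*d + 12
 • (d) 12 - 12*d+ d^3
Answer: c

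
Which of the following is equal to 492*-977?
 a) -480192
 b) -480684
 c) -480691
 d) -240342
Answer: b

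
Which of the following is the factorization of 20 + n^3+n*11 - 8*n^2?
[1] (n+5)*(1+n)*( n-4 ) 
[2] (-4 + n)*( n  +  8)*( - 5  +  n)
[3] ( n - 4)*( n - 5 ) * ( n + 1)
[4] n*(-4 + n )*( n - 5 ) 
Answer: 3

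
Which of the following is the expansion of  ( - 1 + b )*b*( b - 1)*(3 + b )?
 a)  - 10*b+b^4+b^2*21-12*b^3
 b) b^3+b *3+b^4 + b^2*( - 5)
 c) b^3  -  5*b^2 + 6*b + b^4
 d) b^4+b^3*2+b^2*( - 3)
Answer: b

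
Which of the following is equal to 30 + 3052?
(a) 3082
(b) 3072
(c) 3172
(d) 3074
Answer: a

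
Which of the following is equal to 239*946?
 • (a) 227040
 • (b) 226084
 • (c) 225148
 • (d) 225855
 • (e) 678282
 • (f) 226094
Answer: f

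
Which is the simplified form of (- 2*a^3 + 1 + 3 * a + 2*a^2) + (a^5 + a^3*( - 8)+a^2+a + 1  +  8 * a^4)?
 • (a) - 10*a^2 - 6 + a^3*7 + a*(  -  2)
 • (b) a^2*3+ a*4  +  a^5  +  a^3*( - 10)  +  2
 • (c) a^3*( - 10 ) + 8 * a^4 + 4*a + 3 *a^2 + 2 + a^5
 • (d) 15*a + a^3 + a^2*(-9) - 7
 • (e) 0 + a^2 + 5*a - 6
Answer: c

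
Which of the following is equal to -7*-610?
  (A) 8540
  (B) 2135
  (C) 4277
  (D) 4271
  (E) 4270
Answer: E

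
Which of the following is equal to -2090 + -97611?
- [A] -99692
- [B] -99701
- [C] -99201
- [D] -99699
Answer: B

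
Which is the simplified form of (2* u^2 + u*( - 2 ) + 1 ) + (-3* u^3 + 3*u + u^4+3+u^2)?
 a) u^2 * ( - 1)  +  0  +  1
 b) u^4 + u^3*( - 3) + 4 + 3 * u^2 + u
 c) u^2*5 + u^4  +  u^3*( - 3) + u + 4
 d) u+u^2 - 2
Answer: b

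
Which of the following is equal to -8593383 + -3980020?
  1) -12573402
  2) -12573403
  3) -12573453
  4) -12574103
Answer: 2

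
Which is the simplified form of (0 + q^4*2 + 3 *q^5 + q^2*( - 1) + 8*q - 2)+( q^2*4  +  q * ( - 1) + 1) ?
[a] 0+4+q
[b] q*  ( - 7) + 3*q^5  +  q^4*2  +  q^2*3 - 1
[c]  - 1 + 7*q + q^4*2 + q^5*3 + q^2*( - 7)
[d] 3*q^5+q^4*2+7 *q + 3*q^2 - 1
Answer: d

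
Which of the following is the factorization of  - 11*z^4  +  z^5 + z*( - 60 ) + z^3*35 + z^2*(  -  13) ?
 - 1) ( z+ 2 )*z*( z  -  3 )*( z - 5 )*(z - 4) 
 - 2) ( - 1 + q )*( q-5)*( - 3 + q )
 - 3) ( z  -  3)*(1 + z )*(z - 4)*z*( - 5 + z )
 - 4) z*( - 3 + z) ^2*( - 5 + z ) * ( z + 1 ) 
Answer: 3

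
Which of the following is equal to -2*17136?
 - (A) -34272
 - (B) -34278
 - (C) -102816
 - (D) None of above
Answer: A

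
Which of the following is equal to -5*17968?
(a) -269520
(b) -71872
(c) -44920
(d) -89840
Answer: d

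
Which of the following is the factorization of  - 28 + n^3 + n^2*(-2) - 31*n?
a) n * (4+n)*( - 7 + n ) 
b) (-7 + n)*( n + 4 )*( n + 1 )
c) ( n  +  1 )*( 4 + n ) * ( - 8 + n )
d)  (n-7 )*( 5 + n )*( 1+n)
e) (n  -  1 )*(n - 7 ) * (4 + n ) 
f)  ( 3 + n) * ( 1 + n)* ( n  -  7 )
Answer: b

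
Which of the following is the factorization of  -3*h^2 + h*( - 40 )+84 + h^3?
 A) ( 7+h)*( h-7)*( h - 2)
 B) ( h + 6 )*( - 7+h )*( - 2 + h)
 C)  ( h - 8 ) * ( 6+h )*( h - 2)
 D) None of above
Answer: B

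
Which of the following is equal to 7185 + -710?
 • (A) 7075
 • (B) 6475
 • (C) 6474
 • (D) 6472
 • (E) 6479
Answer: B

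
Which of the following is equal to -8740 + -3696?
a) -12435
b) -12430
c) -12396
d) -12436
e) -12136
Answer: d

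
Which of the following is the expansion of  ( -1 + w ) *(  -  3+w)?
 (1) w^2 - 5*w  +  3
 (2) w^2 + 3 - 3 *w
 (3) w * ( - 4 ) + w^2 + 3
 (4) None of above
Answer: 3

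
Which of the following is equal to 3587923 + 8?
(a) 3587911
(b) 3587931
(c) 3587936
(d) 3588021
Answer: b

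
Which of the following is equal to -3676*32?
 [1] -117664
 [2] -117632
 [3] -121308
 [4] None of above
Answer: 2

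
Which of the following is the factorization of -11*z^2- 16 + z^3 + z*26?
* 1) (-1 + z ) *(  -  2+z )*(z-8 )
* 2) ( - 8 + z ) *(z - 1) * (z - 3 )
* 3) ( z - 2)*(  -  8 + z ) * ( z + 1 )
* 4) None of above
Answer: 1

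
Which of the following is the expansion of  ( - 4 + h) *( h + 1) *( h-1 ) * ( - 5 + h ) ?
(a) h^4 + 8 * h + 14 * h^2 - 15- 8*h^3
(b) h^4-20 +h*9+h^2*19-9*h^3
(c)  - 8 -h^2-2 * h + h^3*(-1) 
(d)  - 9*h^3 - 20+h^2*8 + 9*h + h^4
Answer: b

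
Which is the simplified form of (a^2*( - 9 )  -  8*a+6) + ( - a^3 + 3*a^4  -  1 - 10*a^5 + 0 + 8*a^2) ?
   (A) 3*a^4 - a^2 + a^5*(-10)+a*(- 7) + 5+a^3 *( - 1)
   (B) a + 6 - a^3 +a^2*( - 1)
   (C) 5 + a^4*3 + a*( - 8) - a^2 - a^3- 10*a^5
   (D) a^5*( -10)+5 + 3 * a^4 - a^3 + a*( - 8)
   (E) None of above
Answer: C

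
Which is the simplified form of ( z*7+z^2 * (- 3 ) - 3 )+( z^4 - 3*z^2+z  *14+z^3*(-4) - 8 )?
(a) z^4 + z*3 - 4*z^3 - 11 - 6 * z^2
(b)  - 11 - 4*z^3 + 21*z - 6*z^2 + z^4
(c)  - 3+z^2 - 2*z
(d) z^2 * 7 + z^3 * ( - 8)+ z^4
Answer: b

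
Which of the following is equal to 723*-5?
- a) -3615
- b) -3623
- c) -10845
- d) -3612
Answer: a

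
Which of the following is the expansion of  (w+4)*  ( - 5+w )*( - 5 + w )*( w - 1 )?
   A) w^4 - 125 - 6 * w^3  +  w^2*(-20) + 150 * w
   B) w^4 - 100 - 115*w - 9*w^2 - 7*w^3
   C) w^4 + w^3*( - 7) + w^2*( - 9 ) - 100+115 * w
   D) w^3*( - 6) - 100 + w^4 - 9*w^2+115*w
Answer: C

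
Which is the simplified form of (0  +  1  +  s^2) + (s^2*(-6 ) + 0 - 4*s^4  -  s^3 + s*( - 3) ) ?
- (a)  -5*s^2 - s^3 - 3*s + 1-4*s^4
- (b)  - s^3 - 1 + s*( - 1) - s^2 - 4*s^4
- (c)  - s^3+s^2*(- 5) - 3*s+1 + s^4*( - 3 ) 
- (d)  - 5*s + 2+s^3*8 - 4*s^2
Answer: a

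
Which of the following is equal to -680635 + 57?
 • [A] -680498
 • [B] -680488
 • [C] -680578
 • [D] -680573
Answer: C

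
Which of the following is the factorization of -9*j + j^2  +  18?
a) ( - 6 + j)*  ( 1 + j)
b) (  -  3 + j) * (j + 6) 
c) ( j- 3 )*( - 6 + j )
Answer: c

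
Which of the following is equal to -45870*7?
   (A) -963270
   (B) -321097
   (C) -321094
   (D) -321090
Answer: D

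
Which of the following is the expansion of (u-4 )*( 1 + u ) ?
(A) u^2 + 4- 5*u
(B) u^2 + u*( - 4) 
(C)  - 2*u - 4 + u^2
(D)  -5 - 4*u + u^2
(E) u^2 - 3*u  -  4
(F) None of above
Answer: E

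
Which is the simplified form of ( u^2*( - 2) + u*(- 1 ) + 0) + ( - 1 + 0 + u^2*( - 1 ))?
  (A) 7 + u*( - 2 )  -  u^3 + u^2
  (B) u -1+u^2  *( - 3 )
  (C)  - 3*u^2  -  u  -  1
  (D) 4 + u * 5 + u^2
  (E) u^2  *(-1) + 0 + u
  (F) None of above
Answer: C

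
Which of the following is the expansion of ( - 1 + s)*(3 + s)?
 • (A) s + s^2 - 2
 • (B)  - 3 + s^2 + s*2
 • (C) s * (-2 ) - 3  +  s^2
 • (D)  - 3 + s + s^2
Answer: B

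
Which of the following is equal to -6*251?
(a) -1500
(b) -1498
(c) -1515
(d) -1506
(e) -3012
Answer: d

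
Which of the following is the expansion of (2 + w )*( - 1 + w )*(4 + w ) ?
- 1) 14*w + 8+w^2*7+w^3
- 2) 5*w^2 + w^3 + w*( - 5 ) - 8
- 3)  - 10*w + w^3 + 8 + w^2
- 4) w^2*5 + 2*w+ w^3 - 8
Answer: 4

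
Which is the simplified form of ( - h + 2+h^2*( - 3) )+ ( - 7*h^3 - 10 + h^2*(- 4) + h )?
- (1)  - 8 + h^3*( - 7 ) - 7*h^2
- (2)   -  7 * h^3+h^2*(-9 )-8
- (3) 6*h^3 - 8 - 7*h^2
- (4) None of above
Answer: 1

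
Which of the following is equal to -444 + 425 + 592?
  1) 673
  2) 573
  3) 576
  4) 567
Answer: 2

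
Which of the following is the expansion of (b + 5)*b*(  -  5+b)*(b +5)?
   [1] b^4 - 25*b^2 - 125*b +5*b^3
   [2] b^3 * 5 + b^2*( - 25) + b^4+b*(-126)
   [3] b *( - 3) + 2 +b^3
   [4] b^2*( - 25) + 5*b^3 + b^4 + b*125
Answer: 1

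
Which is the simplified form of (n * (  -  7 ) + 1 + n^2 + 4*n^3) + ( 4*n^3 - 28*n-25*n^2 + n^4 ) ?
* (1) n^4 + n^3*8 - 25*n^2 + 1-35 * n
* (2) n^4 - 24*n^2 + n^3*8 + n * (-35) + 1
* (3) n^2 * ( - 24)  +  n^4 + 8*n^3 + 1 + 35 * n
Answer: 2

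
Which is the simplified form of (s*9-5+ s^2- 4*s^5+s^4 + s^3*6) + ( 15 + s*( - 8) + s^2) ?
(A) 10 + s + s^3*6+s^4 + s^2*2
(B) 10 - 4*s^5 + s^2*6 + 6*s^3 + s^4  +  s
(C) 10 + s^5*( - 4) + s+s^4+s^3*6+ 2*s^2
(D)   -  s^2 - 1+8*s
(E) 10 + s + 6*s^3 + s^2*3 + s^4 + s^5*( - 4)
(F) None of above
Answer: C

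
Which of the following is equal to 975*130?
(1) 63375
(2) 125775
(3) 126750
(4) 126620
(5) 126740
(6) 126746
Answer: 3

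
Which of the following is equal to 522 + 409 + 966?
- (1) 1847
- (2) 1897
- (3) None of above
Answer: 2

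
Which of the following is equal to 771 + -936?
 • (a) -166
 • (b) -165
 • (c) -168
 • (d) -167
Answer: b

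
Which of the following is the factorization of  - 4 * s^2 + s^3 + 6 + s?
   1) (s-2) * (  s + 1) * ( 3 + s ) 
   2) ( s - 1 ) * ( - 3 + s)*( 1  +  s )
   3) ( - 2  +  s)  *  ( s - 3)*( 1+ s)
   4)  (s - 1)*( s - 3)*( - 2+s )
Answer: 3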